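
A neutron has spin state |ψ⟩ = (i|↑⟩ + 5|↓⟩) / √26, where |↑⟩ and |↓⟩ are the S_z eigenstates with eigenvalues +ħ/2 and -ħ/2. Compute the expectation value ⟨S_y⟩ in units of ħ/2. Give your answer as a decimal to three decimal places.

-0.385

⟨σ_y⟩ = 2 Im(a* b)/(|a|²+|b|²) with a = i, b = 5.
a* b = -5i, so ⟨σ_y⟩ = -10/26.
⟨S_y⟩ = (ħ/2)·⟨σ_y⟩.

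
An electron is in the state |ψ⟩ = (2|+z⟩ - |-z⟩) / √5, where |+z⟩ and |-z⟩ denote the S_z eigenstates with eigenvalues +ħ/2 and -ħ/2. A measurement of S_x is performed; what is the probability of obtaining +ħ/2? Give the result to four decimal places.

|+x⟩ = (|+z⟩ + |-z⟩)/√2, so ⟨+x|ψ⟩ = (1) / (√2·√5).
P = |1|² / 10 = 1/10.

0.1000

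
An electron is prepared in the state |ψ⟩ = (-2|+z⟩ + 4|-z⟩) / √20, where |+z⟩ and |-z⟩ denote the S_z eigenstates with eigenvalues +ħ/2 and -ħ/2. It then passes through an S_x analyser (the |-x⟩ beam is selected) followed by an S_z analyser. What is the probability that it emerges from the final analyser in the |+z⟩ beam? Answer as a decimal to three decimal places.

First analyser (S_x): P(|-x⟩) = |⟨-x|ψ⟩|² = 36/40.
After stage 1 the state is |-x⟩; P(|+z⟩) = |⟨+z|-x⟩|² = 1/2.
Joint probability = 36/40 × 1/2 = 0.450.

0.450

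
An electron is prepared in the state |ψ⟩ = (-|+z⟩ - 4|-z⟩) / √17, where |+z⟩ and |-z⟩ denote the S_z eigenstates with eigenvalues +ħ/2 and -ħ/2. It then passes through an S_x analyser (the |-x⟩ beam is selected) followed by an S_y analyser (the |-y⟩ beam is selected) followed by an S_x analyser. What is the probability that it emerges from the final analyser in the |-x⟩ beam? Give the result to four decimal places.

0.0662

First analyser (S_x): P(|-x⟩) = |⟨-x|ψ⟩|² = 9/34.
After stage 1 the state is |-x⟩; P(|-y⟩) = |⟨-y|-x⟩|² = 1/2.
After stage 2 the state is |-y⟩; P(|-x⟩) = |⟨-x|-y⟩|² = 1/2.
Joint probability = 9/34 × 1/2 × 1/2 = 0.0662.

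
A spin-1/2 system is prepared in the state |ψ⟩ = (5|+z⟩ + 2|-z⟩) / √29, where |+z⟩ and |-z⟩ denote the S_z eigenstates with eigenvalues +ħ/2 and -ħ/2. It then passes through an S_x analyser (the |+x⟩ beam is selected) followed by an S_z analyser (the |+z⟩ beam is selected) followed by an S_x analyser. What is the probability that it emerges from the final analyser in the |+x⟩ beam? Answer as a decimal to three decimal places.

First analyser (S_x): P(|+x⟩) = |⟨+x|ψ⟩|² = 49/58.
After stage 1 the state is |+x⟩; P(|+z⟩) = |⟨+z|+x⟩|² = 1/2.
After stage 2 the state is |+z⟩; P(|+x⟩) = |⟨+x|+z⟩|² = 1/2.
Joint probability = 49/58 × 1/2 × 1/2 = 0.211.

0.211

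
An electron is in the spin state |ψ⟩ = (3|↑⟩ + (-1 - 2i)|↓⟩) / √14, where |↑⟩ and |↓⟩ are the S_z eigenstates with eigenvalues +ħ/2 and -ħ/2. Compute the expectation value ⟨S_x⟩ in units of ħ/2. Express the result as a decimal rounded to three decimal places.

-0.429

⟨σ_x⟩ = 2 Re(a* b)/(|a|²+|b|²) with a = 3, b = (-1 - 2i).
a* b = (-3 - 6i), so ⟨σ_x⟩ = -6/14.
⟨S_x⟩ = (ħ/2)·⟨σ_x⟩.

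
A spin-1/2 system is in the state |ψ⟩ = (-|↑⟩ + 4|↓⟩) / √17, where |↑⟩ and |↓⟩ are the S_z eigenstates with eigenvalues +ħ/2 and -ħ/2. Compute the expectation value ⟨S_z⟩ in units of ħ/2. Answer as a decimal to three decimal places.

-0.882

⟨σ_z⟩ = |a|² - |b|² divided by |a|²+|b|², with a, b the |↑⟩, |↓⟩ amplitudes.
= (1 - 16)/17 = -15/17.
⟨S_z⟩ = (ħ/2)·⟨σ_z⟩.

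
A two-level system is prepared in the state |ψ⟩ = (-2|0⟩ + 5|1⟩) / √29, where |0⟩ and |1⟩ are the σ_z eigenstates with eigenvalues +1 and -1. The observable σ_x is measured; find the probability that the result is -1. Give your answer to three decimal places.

0.845

|-x⟩ = (|0⟩ - |1⟩)/√2, so ⟨-x|ψ⟩ = (-7) / (√2·√29).
P = |-7|² / 58 = 49/58.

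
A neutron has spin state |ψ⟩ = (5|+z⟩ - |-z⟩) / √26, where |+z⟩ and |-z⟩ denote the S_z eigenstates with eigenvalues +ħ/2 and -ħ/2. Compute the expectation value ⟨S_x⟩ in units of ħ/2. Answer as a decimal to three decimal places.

⟨σ_x⟩ = 2 Re(a* b)/(|a|²+|b|²) with a = 5, b = -1.
a* b = -5, so ⟨σ_x⟩ = -10/26.
⟨S_x⟩ = (ħ/2)·⟨σ_x⟩.

-0.385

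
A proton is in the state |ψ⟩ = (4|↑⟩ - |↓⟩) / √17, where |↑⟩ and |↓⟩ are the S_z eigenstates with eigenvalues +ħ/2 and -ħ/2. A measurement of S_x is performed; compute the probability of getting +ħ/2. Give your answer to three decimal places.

0.265

|+x⟩ = (|↑⟩ + |↓⟩)/√2, so ⟨+x|ψ⟩ = (3) / (√2·√17).
P = |3|² / 34 = 9/34.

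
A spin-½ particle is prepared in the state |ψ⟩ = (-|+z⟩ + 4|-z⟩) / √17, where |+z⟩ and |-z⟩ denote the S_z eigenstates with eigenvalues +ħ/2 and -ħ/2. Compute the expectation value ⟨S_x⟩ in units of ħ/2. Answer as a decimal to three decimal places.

⟨σ_x⟩ = 2 Re(a* b)/(|a|²+|b|²) with a = -1, b = 4.
a* b = -4, so ⟨σ_x⟩ = -8/17.
⟨S_x⟩ = (ħ/2)·⟨σ_x⟩.

-0.471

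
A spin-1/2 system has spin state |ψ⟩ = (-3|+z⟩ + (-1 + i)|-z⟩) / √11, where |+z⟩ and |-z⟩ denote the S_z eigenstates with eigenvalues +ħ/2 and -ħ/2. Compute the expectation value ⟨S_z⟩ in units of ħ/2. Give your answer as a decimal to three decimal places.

0.636

⟨σ_z⟩ = |a|² - |b|² divided by |a|²+|b|², with a, b the |+z⟩, |-z⟩ amplitudes.
= (9 - 2)/11 = 7/11.
⟨S_z⟩ = (ħ/2)·⟨σ_z⟩.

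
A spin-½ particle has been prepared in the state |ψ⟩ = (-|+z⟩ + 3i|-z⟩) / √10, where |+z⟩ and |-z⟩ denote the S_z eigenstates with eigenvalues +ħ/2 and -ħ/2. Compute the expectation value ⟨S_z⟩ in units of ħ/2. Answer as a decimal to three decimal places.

⟨σ_z⟩ = |a|² - |b|² divided by |a|²+|b|², with a, b the |+z⟩, |-z⟩ amplitudes.
= (1 - 9)/10 = -8/10.
⟨S_z⟩ = (ħ/2)·⟨σ_z⟩.

-0.800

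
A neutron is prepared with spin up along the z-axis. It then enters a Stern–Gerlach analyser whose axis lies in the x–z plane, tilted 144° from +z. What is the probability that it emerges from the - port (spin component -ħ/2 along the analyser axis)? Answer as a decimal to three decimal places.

For spin-½, the probability of finding spin-up along an axis at angle θ to the initial spin direction is cos²(θ/2); spin-down is sin²(θ/2).
θ = 144°, so P = sin²(72°) ≈ 0.905.

0.905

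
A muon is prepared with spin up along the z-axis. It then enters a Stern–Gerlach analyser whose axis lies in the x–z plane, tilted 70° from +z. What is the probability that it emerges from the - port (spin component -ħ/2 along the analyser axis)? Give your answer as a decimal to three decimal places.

For spin-½, the probability of finding spin-up along an axis at angle θ to the initial spin direction is cos²(θ/2); spin-down is sin²(θ/2).
θ = 70°, so P = sin²(35°) ≈ 0.329.

0.329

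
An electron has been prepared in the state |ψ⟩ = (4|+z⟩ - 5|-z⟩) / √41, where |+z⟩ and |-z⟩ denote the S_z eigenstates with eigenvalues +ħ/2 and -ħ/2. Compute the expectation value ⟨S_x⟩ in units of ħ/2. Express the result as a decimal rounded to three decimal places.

⟨σ_x⟩ = 2 Re(a* b)/(|a|²+|b|²) with a = 4, b = -5.
a* b = -20, so ⟨σ_x⟩ = -40/41.
⟨S_x⟩ = (ħ/2)·⟨σ_x⟩.

-0.976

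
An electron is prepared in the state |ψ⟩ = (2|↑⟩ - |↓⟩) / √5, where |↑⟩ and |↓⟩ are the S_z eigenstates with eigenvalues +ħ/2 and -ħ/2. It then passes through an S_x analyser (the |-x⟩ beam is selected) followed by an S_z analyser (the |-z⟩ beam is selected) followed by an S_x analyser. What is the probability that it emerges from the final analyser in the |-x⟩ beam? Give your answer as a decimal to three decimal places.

First analyser (S_x): P(|-x⟩) = |⟨-x|ψ⟩|² = 9/10.
After stage 1 the state is |-x⟩; P(|-z⟩) = |⟨-z|-x⟩|² = 1/2.
After stage 2 the state is |-z⟩; P(|-x⟩) = |⟨-x|-z⟩|² = 1/2.
Joint probability = 9/10 × 1/2 × 1/2 = 0.225.

0.225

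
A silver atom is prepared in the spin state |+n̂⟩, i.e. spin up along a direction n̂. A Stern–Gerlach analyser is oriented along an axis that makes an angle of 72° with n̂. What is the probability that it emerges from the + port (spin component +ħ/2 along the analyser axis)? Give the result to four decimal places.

For spin-½, the probability of finding spin-up along an axis at angle θ to the initial spin direction is cos²(θ/2); spin-down is sin²(θ/2).
θ = 72°, so P = cos²(36°) ≈ 0.6545.

0.6545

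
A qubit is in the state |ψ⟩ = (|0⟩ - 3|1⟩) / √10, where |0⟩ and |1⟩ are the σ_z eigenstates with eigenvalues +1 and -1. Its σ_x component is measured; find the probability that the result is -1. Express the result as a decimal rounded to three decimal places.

0.800

|-x⟩ = (|0⟩ - |1⟩)/√2, so ⟨-x|ψ⟩ = (4) / (√2·√10).
P = |4|² / 20 = 16/20.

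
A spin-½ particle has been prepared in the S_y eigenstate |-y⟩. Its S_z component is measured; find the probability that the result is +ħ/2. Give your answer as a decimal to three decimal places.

In the S_z basis, |-y⟩ = (|↑⟩ - i|↓⟩)/√2 and |+z⟩ = |↑⟩.
|⟨+z|-y⟩|² = 1/2.

0.500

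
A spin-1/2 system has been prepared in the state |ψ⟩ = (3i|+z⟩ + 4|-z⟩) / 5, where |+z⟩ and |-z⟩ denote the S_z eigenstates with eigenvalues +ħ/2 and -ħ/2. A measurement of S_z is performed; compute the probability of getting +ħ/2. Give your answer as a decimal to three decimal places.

0.360

The +ħ/2 outcome corresponds to |+z⟩. Its amplitude in |ψ⟩ is 3i/5.
P = |3i|² / 25 = 9/25.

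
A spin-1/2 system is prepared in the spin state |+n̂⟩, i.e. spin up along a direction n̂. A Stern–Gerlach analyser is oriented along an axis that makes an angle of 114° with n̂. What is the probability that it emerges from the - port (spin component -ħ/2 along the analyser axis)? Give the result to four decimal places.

For spin-½, the probability of finding spin-up along an axis at angle θ to the initial spin direction is cos²(θ/2); spin-down is sin²(θ/2).
θ = 114°, so P = sin²(57°) ≈ 0.7034.

0.7034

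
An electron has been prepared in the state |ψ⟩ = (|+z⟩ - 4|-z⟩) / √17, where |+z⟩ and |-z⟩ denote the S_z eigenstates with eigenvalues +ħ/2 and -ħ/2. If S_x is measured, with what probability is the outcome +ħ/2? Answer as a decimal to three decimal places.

|+x⟩ = (|+z⟩ + |-z⟩)/√2, so ⟨+x|ψ⟩ = (-3) / (√2·√17).
P = |-3|² / 34 = 9/34.

0.265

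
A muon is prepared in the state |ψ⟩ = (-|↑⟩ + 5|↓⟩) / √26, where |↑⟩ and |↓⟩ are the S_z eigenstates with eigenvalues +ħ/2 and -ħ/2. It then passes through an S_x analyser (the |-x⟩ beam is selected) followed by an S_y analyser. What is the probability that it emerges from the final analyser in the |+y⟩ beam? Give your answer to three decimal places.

0.346

First analyser (S_x): P(|-x⟩) = |⟨-x|ψ⟩|² = 36/52.
After stage 1 the state is |-x⟩; P(|+y⟩) = |⟨+y|-x⟩|² = 1/2.
Joint probability = 36/52 × 1/2 = 0.346.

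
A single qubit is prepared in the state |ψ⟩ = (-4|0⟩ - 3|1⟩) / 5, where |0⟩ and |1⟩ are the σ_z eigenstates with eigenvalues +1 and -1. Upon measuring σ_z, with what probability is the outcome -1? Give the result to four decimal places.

0.3600

The -1 outcome corresponds to |1⟩. Its amplitude in |ψ⟩ is -3/5.
P = |-3|² / 25 = 9/25.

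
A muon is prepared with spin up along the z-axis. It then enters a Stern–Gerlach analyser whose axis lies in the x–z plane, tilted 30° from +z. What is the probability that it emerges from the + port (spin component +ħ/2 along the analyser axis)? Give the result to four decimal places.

0.9330

For spin-½, the probability of finding spin-up along an axis at angle θ to the initial spin direction is cos²(θ/2); spin-down is sin²(θ/2).
θ = 30°, so P = cos²(15°) ≈ 0.9330.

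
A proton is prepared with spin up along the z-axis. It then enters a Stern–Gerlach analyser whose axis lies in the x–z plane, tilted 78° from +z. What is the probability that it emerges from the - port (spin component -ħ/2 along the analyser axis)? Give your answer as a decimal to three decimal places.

For spin-½, the probability of finding spin-up along an axis at angle θ to the initial spin direction is cos²(θ/2); spin-down is sin²(θ/2).
θ = 78°, so P = sin²(39°) ≈ 0.396.

0.396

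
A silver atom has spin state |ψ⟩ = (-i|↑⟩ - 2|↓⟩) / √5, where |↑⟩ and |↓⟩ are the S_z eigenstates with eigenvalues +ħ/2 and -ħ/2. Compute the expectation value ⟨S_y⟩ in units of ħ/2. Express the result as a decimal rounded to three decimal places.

-0.800

⟨σ_y⟩ = 2 Im(a* b)/(|a|²+|b|²) with a = -i, b = -2.
a* b = -2i, so ⟨σ_y⟩ = -4/5.
⟨S_y⟩ = (ħ/2)·⟨σ_y⟩.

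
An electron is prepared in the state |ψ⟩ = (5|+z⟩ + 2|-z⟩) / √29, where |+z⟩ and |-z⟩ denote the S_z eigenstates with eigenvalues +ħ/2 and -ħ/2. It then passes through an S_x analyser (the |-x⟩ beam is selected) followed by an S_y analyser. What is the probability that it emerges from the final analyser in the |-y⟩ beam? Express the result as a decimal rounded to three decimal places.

0.078

First analyser (S_x): P(|-x⟩) = |⟨-x|ψ⟩|² = 9/58.
After stage 1 the state is |-x⟩; P(|-y⟩) = |⟨-y|-x⟩|² = 1/2.
Joint probability = 9/58 × 1/2 = 0.078.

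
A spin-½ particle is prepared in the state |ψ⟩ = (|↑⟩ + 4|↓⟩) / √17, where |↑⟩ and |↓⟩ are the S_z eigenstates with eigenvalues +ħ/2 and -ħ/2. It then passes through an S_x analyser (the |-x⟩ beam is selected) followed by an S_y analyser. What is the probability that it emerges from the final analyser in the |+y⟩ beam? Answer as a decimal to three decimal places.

First analyser (S_x): P(|-x⟩) = |⟨-x|ψ⟩|² = 9/34.
After stage 1 the state is |-x⟩; P(|+y⟩) = |⟨+y|-x⟩|² = 1/2.
Joint probability = 9/34 × 1/2 = 0.132.

0.132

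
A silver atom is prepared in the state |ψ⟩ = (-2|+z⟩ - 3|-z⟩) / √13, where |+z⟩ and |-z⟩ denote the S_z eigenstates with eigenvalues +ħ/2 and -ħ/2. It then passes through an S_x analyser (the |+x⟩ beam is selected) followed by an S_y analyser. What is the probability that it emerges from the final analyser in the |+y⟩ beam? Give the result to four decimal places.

0.4808

First analyser (S_x): P(|+x⟩) = |⟨+x|ψ⟩|² = 25/26.
After stage 1 the state is |+x⟩; P(|+y⟩) = |⟨+y|+x⟩|² = 1/2.
Joint probability = 25/26 × 1/2 = 0.4808.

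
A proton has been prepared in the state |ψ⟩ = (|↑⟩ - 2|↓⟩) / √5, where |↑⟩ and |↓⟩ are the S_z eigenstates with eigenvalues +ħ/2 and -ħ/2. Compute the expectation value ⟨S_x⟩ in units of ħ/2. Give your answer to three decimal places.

⟨σ_x⟩ = 2 Re(a* b)/(|a|²+|b|²) with a = 1, b = -2.
a* b = -2, so ⟨σ_x⟩ = -4/5.
⟨S_x⟩ = (ħ/2)·⟨σ_x⟩.

-0.800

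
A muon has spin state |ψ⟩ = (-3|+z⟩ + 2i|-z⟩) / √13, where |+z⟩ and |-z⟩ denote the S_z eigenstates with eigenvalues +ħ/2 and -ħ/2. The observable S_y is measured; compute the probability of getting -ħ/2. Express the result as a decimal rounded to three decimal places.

|-y⟩ = (|+z⟩ - i|-z⟩)/√2, so ⟨-y|ψ⟩ = (-5) / (√2·√13).
P = |-5|² / 26 = 25/26.

0.962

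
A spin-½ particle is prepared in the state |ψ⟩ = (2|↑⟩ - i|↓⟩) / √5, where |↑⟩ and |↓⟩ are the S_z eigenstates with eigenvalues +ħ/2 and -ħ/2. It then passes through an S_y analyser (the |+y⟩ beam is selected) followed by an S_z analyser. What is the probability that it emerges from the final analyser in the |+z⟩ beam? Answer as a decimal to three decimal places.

0.050

First analyser (S_y): P(|+y⟩) = |⟨+y|ψ⟩|² = 1/10.
After stage 1 the state is |+y⟩; P(|+z⟩) = |⟨+z|+y⟩|² = 1/2.
Joint probability = 1/10 × 1/2 = 0.050.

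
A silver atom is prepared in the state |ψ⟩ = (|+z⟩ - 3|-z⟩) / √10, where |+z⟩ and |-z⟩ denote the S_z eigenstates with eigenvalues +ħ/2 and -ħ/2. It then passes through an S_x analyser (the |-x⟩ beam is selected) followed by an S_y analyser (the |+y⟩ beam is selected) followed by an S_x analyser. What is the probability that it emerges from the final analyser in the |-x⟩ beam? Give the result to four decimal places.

First analyser (S_x): P(|-x⟩) = |⟨-x|ψ⟩|² = 16/20.
After stage 1 the state is |-x⟩; P(|+y⟩) = |⟨+y|-x⟩|² = 1/2.
After stage 2 the state is |+y⟩; P(|-x⟩) = |⟨-x|+y⟩|² = 1/2.
Joint probability = 16/20 × 1/2 × 1/2 = 0.2000.

0.2000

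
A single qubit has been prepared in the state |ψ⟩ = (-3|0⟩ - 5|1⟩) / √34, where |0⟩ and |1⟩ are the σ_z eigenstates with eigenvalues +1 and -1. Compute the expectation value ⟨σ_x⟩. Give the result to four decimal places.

0.8824

⟨σ_x⟩ = 2 Re(a* b)/(|a|²+|b|²) with a = -3, b = -5.
a* b = 15, so ⟨σ_x⟩ = 30/34.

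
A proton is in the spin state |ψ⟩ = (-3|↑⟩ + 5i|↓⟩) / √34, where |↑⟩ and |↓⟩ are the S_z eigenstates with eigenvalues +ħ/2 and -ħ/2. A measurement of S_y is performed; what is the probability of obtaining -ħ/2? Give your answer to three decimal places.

0.941

|-y⟩ = (|↑⟩ - i|↓⟩)/√2, so ⟨-y|ψ⟩ = (-8) / (√2·√34).
P = |-8|² / 68 = 64/68.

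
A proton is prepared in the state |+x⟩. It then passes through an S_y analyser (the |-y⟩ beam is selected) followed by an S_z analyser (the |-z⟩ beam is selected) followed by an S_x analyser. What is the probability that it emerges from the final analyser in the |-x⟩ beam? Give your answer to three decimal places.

First analyser (S_y): from |+x⟩, P(|-y⟩) = 1/2.
After stage 1 the state is |-y⟩; P(|-z⟩) = |⟨-z|-y⟩|² = 1/2.
After stage 2 the state is |-z⟩; P(|-x⟩) = |⟨-x|-z⟩|² = 1/2.
Joint probability = 1/2 × 1/2 × 1/2 = 0.125.

0.125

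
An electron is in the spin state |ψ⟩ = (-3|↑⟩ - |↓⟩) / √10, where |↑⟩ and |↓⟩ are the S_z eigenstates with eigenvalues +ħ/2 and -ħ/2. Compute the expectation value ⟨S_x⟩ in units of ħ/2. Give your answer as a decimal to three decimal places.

⟨σ_x⟩ = 2 Re(a* b)/(|a|²+|b|²) with a = -3, b = -1.
a* b = 3, so ⟨σ_x⟩ = 6/10.
⟨S_x⟩ = (ħ/2)·⟨σ_x⟩.

0.600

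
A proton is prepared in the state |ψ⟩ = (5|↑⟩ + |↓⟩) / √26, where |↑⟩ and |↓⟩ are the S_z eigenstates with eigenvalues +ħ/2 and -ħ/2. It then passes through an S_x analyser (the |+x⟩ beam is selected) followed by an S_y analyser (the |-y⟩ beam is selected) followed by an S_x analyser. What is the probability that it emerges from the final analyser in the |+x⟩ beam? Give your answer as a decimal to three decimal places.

First analyser (S_x): P(|+x⟩) = |⟨+x|ψ⟩|² = 36/52.
After stage 1 the state is |+x⟩; P(|-y⟩) = |⟨-y|+x⟩|² = 1/2.
After stage 2 the state is |-y⟩; P(|+x⟩) = |⟨+x|-y⟩|² = 1/2.
Joint probability = 36/52 × 1/2 × 1/2 = 0.173.

0.173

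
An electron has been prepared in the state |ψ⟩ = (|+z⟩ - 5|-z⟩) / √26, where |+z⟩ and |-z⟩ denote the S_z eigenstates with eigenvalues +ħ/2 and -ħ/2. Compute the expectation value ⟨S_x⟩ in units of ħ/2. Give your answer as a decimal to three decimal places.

⟨σ_x⟩ = 2 Re(a* b)/(|a|²+|b|²) with a = 1, b = -5.
a* b = -5, so ⟨σ_x⟩ = -10/26.
⟨S_x⟩ = (ħ/2)·⟨σ_x⟩.

-0.385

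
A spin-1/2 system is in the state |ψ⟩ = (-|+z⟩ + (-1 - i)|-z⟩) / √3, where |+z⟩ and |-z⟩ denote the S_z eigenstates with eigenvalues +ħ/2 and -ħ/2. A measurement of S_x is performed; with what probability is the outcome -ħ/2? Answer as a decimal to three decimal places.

|-x⟩ = (|+z⟩ - |-z⟩)/√2, so ⟨-x|ψ⟩ = (i) / (√2·√3).
P = |i|² / 6 = 1/6.

0.167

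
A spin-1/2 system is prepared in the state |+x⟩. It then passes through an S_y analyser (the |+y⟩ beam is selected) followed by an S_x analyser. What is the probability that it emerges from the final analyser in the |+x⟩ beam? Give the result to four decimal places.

First analyser (S_y): from |+x⟩, P(|+y⟩) = 1/2.
After stage 1 the state is |+y⟩; P(|+x⟩) = |⟨+x|+y⟩|² = 1/2.
Joint probability = 1/2 × 1/2 = 0.2500.

0.2500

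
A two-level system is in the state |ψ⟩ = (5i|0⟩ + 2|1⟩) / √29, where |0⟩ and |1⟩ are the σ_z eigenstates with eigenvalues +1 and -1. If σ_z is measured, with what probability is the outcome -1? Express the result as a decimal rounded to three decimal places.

0.138

The -1 outcome corresponds to |1⟩. Its amplitude in |ψ⟩ is 2/√29.
P = |2|² / 29 = 4/29.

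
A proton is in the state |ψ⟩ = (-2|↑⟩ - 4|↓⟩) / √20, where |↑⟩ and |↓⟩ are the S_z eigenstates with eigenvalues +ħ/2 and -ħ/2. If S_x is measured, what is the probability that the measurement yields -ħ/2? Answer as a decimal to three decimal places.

|-x⟩ = (|↑⟩ - |↓⟩)/√2, so ⟨-x|ψ⟩ = (2) / (√2·√20).
P = |2|² / 40 = 4/40.

0.100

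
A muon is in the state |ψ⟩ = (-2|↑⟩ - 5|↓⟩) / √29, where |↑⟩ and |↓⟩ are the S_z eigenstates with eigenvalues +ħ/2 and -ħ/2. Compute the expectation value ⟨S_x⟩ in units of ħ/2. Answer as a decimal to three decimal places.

0.690

⟨σ_x⟩ = 2 Re(a* b)/(|a|²+|b|²) with a = -2, b = -5.
a* b = 10, so ⟨σ_x⟩ = 20/29.
⟨S_x⟩ = (ħ/2)·⟨σ_x⟩.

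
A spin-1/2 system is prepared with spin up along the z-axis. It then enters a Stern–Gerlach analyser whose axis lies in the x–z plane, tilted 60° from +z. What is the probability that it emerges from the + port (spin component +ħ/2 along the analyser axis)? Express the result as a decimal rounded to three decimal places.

0.750

For spin-½, the probability of finding spin-up along an axis at angle θ to the initial spin direction is cos²(θ/2); spin-down is sin²(θ/2).
θ = 60°, so P = cos²(30°) ≈ 0.750.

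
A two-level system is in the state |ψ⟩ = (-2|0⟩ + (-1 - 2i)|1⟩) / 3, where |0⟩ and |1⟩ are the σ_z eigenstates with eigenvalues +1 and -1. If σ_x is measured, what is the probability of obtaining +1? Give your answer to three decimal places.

|+x⟩ = (|0⟩ + |1⟩)/√2, so ⟨+x|ψ⟩ = (-3 - 2i) / (√2·3).
P = |-3 - 2i|² / 18 = 13/18.

0.722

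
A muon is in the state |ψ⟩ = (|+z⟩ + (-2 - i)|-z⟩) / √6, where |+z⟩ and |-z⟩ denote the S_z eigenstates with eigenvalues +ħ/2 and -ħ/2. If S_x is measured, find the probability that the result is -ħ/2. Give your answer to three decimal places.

|-x⟩ = (|+z⟩ - |-z⟩)/√2, so ⟨-x|ψ⟩ = (3 + i) / (√2·√6).
P = |3 + i|² / 12 = 10/12.

0.833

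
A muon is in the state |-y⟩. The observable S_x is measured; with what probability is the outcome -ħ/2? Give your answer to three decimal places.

0.500

In the S_z basis, |-y⟩ = (|↑⟩ - i|↓⟩)/√2 and |-x⟩ = (|↑⟩ - |↓⟩)/√2.
|⟨-x|-y⟩|² = 1/2.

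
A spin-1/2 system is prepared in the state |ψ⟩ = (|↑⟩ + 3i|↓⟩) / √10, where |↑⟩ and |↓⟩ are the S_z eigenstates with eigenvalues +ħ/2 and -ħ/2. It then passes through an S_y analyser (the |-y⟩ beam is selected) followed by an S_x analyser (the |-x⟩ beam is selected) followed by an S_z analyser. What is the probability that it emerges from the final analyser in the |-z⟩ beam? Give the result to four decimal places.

0.0500

First analyser (S_y): P(|-y⟩) = |⟨-y|ψ⟩|² = 4/20.
After stage 1 the state is |-y⟩; P(|-x⟩) = |⟨-x|-y⟩|² = 1/2.
After stage 2 the state is |-x⟩; P(|-z⟩) = |⟨-z|-x⟩|² = 1/2.
Joint probability = 4/20 × 1/2 × 1/2 = 0.0500.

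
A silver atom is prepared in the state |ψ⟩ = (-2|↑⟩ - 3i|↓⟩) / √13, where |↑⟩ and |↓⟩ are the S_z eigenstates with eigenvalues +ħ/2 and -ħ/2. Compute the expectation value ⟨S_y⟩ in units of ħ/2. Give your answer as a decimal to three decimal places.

0.923

⟨σ_y⟩ = 2 Im(a* b)/(|a|²+|b|²) with a = -2, b = -3i.
a* b = 6i, so ⟨σ_y⟩ = 12/13.
⟨S_y⟩ = (ħ/2)·⟨σ_y⟩.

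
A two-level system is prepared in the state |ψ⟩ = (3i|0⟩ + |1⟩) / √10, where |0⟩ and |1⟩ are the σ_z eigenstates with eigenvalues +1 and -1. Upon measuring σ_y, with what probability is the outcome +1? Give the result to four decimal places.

|+y⟩ = (|0⟩ + i|1⟩)/√2, so ⟨+y|ψ⟩ = (2i) / (√2·√10).
P = |2i|² / 20 = 4/20.

0.2000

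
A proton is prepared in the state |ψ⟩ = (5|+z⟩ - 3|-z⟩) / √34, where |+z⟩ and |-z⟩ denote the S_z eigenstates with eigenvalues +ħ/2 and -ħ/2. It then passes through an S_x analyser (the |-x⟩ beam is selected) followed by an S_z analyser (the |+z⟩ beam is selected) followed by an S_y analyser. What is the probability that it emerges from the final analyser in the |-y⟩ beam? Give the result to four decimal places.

First analyser (S_x): P(|-x⟩) = |⟨-x|ψ⟩|² = 64/68.
After stage 1 the state is |-x⟩; P(|+z⟩) = |⟨+z|-x⟩|² = 1/2.
After stage 2 the state is |+z⟩; P(|-y⟩) = |⟨-y|+z⟩|² = 1/2.
Joint probability = 64/68 × 1/2 × 1/2 = 0.2353.

0.2353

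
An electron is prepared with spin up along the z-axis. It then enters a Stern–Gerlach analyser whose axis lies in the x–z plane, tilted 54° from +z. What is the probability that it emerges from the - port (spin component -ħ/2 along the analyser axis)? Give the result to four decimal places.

For spin-½, the probability of finding spin-up along an axis at angle θ to the initial spin direction is cos²(θ/2); spin-down is sin²(θ/2).
θ = 54°, so P = sin²(27°) ≈ 0.2061.

0.2061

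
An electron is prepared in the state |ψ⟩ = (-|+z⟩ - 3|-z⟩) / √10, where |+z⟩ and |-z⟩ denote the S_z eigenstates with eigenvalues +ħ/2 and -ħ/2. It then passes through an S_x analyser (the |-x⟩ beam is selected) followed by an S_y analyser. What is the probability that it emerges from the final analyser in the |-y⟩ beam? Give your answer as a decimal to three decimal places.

0.100

First analyser (S_x): P(|-x⟩) = |⟨-x|ψ⟩|² = 4/20.
After stage 1 the state is |-x⟩; P(|-y⟩) = |⟨-y|-x⟩|² = 1/2.
Joint probability = 4/20 × 1/2 = 0.100.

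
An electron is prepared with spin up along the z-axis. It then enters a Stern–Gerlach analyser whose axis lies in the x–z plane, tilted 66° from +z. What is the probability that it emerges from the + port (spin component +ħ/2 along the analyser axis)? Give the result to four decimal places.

0.7034

For spin-½, the probability of finding spin-up along an axis at angle θ to the initial spin direction is cos²(θ/2); spin-down is sin²(θ/2).
θ = 66°, so P = cos²(33°) ≈ 0.7034.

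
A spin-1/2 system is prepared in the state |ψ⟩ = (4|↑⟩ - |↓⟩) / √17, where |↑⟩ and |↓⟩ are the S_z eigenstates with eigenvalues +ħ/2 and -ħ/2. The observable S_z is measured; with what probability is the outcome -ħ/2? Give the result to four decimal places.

0.0588

The -ħ/2 outcome corresponds to |↓⟩. Its amplitude in |ψ⟩ is -1/√17.
P = |-1|² / 17 = 1/17.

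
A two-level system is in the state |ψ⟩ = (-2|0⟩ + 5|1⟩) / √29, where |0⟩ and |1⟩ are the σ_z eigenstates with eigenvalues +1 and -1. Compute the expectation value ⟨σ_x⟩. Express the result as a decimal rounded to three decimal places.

-0.690

⟨σ_x⟩ = 2 Re(a* b)/(|a|²+|b|²) with a = -2, b = 5.
a* b = -10, so ⟨σ_x⟩ = -20/29.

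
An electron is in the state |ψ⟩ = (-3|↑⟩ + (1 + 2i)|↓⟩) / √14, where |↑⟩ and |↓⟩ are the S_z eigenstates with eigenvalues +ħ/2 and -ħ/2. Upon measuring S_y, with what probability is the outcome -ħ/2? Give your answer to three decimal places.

|-y⟩ = (|↑⟩ - i|↓⟩)/√2, so ⟨-y|ψ⟩ = (-5 + i) / (√2·√14).
P = |-5 + i|² / 28 = 26/28.

0.929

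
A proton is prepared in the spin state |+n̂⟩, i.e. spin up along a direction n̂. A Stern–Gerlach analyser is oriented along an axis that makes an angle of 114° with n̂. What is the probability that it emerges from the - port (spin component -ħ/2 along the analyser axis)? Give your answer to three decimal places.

0.703

For spin-½, the probability of finding spin-up along an axis at angle θ to the initial spin direction is cos²(θ/2); spin-down is sin²(θ/2).
θ = 114°, so P = sin²(57°) ≈ 0.703.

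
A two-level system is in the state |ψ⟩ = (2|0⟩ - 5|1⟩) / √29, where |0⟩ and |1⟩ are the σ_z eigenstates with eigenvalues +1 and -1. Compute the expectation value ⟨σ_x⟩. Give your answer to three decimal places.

-0.690

⟨σ_x⟩ = 2 Re(a* b)/(|a|²+|b|²) with a = 2, b = -5.
a* b = -10, so ⟨σ_x⟩ = -20/29.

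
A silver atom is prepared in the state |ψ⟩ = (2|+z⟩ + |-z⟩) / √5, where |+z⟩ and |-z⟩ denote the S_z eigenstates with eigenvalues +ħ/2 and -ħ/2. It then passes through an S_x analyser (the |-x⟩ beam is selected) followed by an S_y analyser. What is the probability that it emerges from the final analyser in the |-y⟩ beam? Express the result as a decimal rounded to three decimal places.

First analyser (S_x): P(|-x⟩) = |⟨-x|ψ⟩|² = 1/10.
After stage 1 the state is |-x⟩; P(|-y⟩) = |⟨-y|-x⟩|² = 1/2.
Joint probability = 1/10 × 1/2 = 0.050.

0.050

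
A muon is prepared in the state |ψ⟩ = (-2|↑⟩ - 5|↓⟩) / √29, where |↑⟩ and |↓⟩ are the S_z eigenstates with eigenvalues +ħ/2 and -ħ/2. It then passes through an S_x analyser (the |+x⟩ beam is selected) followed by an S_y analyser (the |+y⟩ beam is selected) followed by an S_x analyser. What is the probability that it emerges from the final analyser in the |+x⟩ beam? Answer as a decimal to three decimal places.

0.211

First analyser (S_x): P(|+x⟩) = |⟨+x|ψ⟩|² = 49/58.
After stage 1 the state is |+x⟩; P(|+y⟩) = |⟨+y|+x⟩|² = 1/2.
After stage 2 the state is |+y⟩; P(|+x⟩) = |⟨+x|+y⟩|² = 1/2.
Joint probability = 49/58 × 1/2 × 1/2 = 0.211.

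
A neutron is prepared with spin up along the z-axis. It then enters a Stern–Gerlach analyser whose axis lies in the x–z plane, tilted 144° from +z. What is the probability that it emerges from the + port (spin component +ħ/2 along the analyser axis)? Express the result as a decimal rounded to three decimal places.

0.095

For spin-½, the probability of finding spin-up along an axis at angle θ to the initial spin direction is cos²(θ/2); spin-down is sin²(θ/2).
θ = 144°, so P = cos²(72°) ≈ 0.095.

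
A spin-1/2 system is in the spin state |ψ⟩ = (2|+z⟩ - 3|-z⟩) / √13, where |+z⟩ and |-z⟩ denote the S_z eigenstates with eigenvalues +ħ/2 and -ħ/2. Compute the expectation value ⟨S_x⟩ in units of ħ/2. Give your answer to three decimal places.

⟨σ_x⟩ = 2 Re(a* b)/(|a|²+|b|²) with a = 2, b = -3.
a* b = -6, so ⟨σ_x⟩ = -12/13.
⟨S_x⟩ = (ħ/2)·⟨σ_x⟩.

-0.923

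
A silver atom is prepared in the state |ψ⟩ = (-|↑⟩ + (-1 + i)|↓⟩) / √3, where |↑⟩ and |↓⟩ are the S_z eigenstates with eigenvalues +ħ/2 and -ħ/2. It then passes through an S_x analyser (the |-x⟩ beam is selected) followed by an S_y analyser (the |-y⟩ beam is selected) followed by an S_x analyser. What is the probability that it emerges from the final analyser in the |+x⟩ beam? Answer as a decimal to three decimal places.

0.042

First analyser (S_x): P(|-x⟩) = |⟨-x|ψ⟩|² = 1/6.
After stage 1 the state is |-x⟩; P(|-y⟩) = |⟨-y|-x⟩|² = 1/2.
After stage 2 the state is |-y⟩; P(|+x⟩) = |⟨+x|-y⟩|² = 1/2.
Joint probability = 1/6 × 1/2 × 1/2 = 0.042.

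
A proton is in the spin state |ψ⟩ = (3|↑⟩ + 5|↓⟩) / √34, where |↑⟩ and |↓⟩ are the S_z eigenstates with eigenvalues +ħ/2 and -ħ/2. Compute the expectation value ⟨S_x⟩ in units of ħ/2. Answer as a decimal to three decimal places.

0.882

⟨σ_x⟩ = 2 Re(a* b)/(|a|²+|b|²) with a = 3, b = 5.
a* b = 15, so ⟨σ_x⟩ = 30/34.
⟨S_x⟩ = (ħ/2)·⟨σ_x⟩.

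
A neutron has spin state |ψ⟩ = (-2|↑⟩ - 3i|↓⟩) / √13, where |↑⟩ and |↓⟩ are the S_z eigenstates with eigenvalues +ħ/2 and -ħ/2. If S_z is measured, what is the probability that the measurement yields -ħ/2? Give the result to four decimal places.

The -ħ/2 outcome corresponds to |↓⟩. Its amplitude in |ψ⟩ is -3i/√13.
P = |-3i|² / 13 = 9/13.

0.6923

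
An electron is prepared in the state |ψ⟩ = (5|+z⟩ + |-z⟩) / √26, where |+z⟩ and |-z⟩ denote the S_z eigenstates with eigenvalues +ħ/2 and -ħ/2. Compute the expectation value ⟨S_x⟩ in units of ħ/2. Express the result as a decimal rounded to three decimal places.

⟨σ_x⟩ = 2 Re(a* b)/(|a|²+|b|²) with a = 5, b = 1.
a* b = 5, so ⟨σ_x⟩ = 10/26.
⟨S_x⟩ = (ħ/2)·⟨σ_x⟩.

0.385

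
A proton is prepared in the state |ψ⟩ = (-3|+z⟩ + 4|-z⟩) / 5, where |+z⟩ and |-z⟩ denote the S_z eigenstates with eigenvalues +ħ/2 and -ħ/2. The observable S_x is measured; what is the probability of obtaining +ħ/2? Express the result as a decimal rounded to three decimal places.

|+x⟩ = (|+z⟩ + |-z⟩)/√2, so ⟨+x|ψ⟩ = (1) / (√2·5).
P = |1|² / 50 = 1/50.

0.020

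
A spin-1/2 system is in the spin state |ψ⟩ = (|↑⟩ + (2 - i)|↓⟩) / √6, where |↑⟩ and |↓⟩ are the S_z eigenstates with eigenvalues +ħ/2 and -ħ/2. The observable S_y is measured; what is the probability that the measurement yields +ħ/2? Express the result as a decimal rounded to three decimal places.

|+y⟩ = (|↑⟩ + i|↓⟩)/√2, so ⟨+y|ψ⟩ = (-2i) / (√2·√6).
P = |-2i|² / 12 = 4/12.

0.333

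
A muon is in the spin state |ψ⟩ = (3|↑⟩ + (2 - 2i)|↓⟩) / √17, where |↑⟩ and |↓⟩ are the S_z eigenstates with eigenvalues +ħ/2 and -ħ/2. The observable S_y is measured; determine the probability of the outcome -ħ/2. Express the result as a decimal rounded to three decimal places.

|-y⟩ = (|↑⟩ - i|↓⟩)/√2, so ⟨-y|ψ⟩ = (5 + 2i) / (√2·√17).
P = |5 + 2i|² / 34 = 29/34.

0.853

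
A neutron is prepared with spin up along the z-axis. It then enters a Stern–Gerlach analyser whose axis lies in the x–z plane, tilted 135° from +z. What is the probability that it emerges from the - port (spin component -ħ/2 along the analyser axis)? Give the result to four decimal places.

0.8536

For spin-½, the probability of finding spin-up along an axis at angle θ to the initial spin direction is cos²(θ/2); spin-down is sin²(θ/2).
θ = 135°, so P = sin²(67.5°) ≈ 0.8536.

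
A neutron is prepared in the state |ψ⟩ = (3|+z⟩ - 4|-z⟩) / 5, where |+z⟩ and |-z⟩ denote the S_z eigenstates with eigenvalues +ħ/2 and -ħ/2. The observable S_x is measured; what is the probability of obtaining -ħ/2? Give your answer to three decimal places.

0.980

|-x⟩ = (|+z⟩ - |-z⟩)/√2, so ⟨-x|ψ⟩ = (7) / (√2·5).
P = |7|² / 50 = 49/50.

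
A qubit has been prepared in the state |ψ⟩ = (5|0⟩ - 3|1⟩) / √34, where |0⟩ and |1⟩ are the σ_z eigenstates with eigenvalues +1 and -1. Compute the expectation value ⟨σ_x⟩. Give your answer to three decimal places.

⟨σ_x⟩ = 2 Re(a* b)/(|a|²+|b|²) with a = 5, b = -3.
a* b = -15, so ⟨σ_x⟩ = -30/34.

-0.882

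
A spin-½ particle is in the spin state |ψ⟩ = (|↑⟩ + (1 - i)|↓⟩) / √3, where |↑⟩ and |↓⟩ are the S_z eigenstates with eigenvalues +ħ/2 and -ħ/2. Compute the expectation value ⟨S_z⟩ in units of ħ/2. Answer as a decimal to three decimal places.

⟨σ_z⟩ = |a|² - |b|² divided by |a|²+|b|², with a, b the |↑⟩, |↓⟩ amplitudes.
= (1 - 2)/3 = -1/3.
⟨S_z⟩ = (ħ/2)·⟨σ_z⟩.

-0.333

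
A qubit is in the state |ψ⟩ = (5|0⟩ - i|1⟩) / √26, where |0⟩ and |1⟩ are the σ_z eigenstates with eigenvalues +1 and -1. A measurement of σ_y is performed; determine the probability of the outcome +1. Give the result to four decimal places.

0.3077

|+y⟩ = (|0⟩ + i|1⟩)/√2, so ⟨+y|ψ⟩ = (4) / (√2·√26).
P = |4|² / 52 = 16/52.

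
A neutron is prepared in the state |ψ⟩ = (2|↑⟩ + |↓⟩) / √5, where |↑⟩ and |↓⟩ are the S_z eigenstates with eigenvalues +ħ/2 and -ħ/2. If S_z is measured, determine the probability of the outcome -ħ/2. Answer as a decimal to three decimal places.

0.200

The -ħ/2 outcome corresponds to |↓⟩. Its amplitude in |ψ⟩ is 1/√5.
P = |1|² / 5 = 1/5.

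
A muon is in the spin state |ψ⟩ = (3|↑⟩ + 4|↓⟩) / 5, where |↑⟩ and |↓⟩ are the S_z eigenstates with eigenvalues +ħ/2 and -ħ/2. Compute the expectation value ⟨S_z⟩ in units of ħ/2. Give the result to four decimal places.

-0.2800

⟨σ_z⟩ = |a|² - |b|² divided by |a|²+|b|², with a, b the |↑⟩, |↓⟩ amplitudes.
= (9 - 16)/25 = -7/25.
⟨S_z⟩ = (ħ/2)·⟨σ_z⟩.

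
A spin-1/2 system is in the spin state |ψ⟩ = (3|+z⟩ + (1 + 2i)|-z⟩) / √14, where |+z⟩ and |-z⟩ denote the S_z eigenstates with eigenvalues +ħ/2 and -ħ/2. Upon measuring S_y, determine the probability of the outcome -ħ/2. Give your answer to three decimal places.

|-y⟩ = (|+z⟩ - i|-z⟩)/√2, so ⟨-y|ψ⟩ = (1 + i) / (√2·√14).
P = |1 + i|² / 28 = 2/28.

0.071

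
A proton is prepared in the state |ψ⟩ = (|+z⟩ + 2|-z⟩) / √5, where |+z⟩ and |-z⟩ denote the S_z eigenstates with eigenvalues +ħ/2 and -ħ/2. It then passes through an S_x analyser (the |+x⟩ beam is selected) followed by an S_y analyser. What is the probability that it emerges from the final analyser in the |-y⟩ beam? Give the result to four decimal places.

0.4500

First analyser (S_x): P(|+x⟩) = |⟨+x|ψ⟩|² = 9/10.
After stage 1 the state is |+x⟩; P(|-y⟩) = |⟨-y|+x⟩|² = 1/2.
Joint probability = 9/10 × 1/2 = 0.4500.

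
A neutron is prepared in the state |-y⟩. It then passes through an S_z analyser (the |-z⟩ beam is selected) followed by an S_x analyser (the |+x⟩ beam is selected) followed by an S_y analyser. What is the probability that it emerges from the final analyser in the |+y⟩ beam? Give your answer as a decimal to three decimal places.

0.125

First analyser (S_z): from |-y⟩, P(|-z⟩) = 1/2.
After stage 1 the state is |-z⟩; P(|+x⟩) = |⟨+x|-z⟩|² = 1/2.
After stage 2 the state is |+x⟩; P(|+y⟩) = |⟨+y|+x⟩|² = 1/2.
Joint probability = 1/2 × 1/2 × 1/2 = 0.125.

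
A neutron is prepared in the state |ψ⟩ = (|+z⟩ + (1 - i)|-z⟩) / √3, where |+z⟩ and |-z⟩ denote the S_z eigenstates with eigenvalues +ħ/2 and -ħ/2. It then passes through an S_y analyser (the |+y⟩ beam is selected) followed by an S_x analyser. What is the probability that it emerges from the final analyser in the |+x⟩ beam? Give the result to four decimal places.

First analyser (S_y): P(|+y⟩) = |⟨+y|ψ⟩|² = 1/6.
After stage 1 the state is |+y⟩; P(|+x⟩) = |⟨+x|+y⟩|² = 1/2.
Joint probability = 1/6 × 1/2 = 0.0833.

0.0833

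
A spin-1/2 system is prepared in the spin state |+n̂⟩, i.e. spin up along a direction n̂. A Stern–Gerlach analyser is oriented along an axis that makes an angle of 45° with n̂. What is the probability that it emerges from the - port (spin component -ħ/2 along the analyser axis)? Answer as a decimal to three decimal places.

0.146

For spin-½, the probability of finding spin-up along an axis at angle θ to the initial spin direction is cos²(θ/2); spin-down is sin²(θ/2).
θ = 45°, so P = sin²(22.5°) ≈ 0.146.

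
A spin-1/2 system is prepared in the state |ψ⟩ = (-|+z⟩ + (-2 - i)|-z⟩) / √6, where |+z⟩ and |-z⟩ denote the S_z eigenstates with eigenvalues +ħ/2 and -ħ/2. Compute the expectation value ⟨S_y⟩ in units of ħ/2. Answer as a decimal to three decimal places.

⟨σ_y⟩ = 2 Im(a* b)/(|a|²+|b|²) with a = -1, b = (-2 - i).
a* b = (2 + i), so ⟨σ_y⟩ = 2/6.
⟨S_y⟩ = (ħ/2)·⟨σ_y⟩.

0.333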